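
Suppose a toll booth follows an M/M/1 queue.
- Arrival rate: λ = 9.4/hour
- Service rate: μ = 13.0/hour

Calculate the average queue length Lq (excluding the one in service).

ρ = λ/μ = 9.4/13.0 = 0.7231
For M/M/1: Lq = λ²/(μ(μ-λ))
Lq = 88.36/(13.0 × 3.60)
Lq = 1.8880 vehicles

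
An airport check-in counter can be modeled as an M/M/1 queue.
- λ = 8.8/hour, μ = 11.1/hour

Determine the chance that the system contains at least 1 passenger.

ρ = λ/μ = 8.8/11.1 = 0.7928
P(N ≥ n) = ρⁿ
P(N ≥ 1) = 0.7928^1
P(N ≥ 1) = 0.7928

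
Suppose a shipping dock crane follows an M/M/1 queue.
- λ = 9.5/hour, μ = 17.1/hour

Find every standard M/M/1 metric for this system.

Step 1: ρ = λ/μ = 9.5/17.1 = 0.5556
Step 2: L = λ/(μ-λ) = 9.5/7.60 = 1.2500
Step 3: Lq = λ²/(μ(μ-λ)) = 90.25/(17.1×7.60) = 0.6944
Step 4: W = 1/(μ-λ) = 1/7.60 = 0.13158
Step 5: Wq = λ/(μ(μ-λ)) = 9.5/(17.1×7.60) = 0.07310
Step 6: P(0) = 1-ρ = 0.4444
Verify: L = λW = 9.5×0.13158 = 1.2500 ✔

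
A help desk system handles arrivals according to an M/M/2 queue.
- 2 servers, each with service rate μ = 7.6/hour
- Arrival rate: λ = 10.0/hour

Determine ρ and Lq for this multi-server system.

Traffic intensity: ρ = λ/(cμ) = 10.0/(2×7.6) = 0.6579
Since ρ = 0.6579 < 1, system is stable.
Offered load a = λ/μ = cρ = 10.0/7.6 = 1.3158
P₀ = [ Σₙ₌₀^1 aⁿ/n! + a^2/(2!(1-ρ)) ]⁻¹
Σ = a^0/0! + a^1/1! = 1.0000 + 1.3158 = 2.3158
a^2/(2!(1-ρ)) = 1.7313/(2 × 0.3421) = 2.5304
P₀ = 1/(2.3158 + 2.5304) = 0.2063
Lq = P₀·a^2·ρ / (2!(1-ρ)²) = 0.20635 × 1.7313 × 0.65789 / (2 × 0.11704) = 1.0041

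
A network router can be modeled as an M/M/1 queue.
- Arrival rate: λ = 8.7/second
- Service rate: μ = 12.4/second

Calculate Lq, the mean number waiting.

ρ = λ/μ = 8.7/12.4 = 0.7016
For M/M/1: Lq = λ²/(μ(μ-λ))
Lq = 75.69/(12.4 × 3.70)
Lq = 1.6497 packets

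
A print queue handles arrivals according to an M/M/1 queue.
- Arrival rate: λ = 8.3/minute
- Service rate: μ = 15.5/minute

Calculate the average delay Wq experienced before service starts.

First, compute utilization: ρ = λ/μ = 8.3/15.5 = 0.5355
For M/M/1: Wq = λ/(μ(μ-λ))
Wq = 8.3/(15.5 × (15.5-8.3))
Wq = 8.3/(15.5 × 7.20)
Wq = 0.07437 minutes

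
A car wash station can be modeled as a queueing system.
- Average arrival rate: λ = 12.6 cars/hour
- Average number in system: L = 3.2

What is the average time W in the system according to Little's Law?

Little's Law: L = λW, so W = L/λ
W = 3.2/12.6 = 0.2540 hours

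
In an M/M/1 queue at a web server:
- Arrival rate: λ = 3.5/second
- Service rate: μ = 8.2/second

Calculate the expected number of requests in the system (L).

ρ = λ/μ = 3.5/8.2 = 0.4268
For M/M/1: L = λ/(μ-λ)
L = 3.5/(8.2-3.5) = 3.5/4.70
L = 0.7447 requests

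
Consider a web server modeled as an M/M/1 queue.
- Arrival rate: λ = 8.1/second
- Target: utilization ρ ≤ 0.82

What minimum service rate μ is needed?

ρ = λ/μ, so μ = λ/ρ
μ ≥ 8.1/0.82 = 9.8780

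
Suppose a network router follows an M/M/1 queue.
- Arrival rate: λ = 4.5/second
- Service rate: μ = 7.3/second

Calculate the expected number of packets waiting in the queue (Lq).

ρ = λ/μ = 4.5/7.3 = 0.6164
For M/M/1: Lq = λ²/(μ(μ-λ))
Lq = 20.25/(7.3 × 2.80)
Lq = 0.9907 packets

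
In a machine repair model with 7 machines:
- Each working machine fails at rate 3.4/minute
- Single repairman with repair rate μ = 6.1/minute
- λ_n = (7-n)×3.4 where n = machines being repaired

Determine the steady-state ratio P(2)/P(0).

P(2)/P(0) = ∏_{i=0}^{2-1} λ_i/μ_{i+1}
= (7-0)×3.4/6.1 × (7-1)×3.4/6.1
= 13.0481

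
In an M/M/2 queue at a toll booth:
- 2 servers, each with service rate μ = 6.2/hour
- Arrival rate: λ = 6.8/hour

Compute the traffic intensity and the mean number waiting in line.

Traffic intensity: ρ = λ/(cμ) = 6.8/(2×6.2) = 0.5484
Since ρ = 0.5484 < 1, system is stable.
Offered load a = λ/μ = cρ = 6.8/6.2 = 1.0968
P₀ = [ Σₙ₌₀^1 aⁿ/n! + a^2/(2!(1-ρ)) ]⁻¹
Σ = a^0/0! + a^1/1! = 1.0000 + 1.0968 = 2.0968
a^2/(2!(1-ρ)) = 1.2029/(2 × 0.4516) = 1.3318
P₀ = 1/(2.0968 + 1.3318) = 0.2917
Lq = P₀·a^2·ρ / (2!(1-ρ)²) = 0.29167 × 1.2029 × 0.54839 / (2 × 0.20395) = 0.4717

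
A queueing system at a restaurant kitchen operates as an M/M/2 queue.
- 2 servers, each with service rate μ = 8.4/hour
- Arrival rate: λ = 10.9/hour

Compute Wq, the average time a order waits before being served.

Traffic intensity: ρ = λ/(cμ) = 10.9/(2×8.4) = 0.6488
Since ρ = 0.6488 < 1, system is stable.
Offered load a = λ/μ = cρ = 10.9/8.4 = 1.2976
P₀ = [ Σₙ₌₀^1 aⁿ/n! + a^2/(2!(1-ρ)) ]⁻¹
Σ = a^0/0! + a^1/1! = 1.0000 + 1.2976 = 2.2976
a^2/(2!(1-ρ)) = 1.6838/(2 × 0.35119) = 2.3973
P₀ = 1/(2.2976 + 2.3973) = 0.2130
Lq = P₀·a^2·ρ / (2!(1-ρ)²) = 0.212996 × 1.68382 × 0.648810 / (2 × 0.123335) = 0.9433
Wq = Lq/λ = 0.9433/10.9 = 0.08654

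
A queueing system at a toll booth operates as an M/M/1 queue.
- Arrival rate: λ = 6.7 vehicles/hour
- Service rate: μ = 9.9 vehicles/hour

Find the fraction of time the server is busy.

Server utilization: ρ = λ/μ
ρ = 6.7/9.9 = 0.6768
The server is busy 67.68% of the time.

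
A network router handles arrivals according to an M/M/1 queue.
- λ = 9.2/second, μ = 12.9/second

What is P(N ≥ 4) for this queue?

ρ = λ/μ = 9.2/12.9 = 0.7132
P(N ≥ n) = ρⁿ
P(N ≥ 4) = 0.7132^4
P(N ≥ 4) = 0.2587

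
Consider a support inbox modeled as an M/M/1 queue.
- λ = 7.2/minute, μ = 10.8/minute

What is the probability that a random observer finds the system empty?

ρ = λ/μ = 7.2/10.8 = 0.6667
P(0) = 1 - ρ = 1 - 0.6667 = 0.3333
The server is idle 33.33% of the time.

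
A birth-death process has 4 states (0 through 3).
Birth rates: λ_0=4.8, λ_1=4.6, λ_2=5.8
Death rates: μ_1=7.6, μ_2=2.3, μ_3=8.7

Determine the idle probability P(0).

Ratios P(n)/P(0) = (λ₀···λₙ₋₁)/(μ₁···μₙ):
P(1)/P(0) = (4.8)/(7.6) = 0.631579
P(2)/P(0) = (4.8×4.6)/(7.6×2.3) = 1.26316
P(3)/P(0) = (4.8×4.6×5.8)/(7.6×2.3×8.7) = 0.842105

Normalization: ∑ P(n) = 1
P(0) × (1.00000 + 0.631579 + 1.26316 + 0.842105) = 1
P(0) × 3.7368 = 1
P(0) = 1/3.7368 = 0.2676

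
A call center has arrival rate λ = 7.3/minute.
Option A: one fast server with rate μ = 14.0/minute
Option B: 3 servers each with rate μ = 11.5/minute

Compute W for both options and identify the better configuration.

Option A: single server μ = 14.0 (M/M/1)
  ρ_A = 7.3/14.0 = 0.5214
  W_A = 1/(μ-λ) = 1/(14.0-7.3) = 1/6.70 = 0.1493

Option B: 3 servers μ = 11.5 (M/M/3)
  ρ_B = λ/(cμ) = 7.3/(3×11.5) = 0.2116
  Offered load a = λ/μ = cρ = 7.3/11.5 = 0.6348
  P₀ = [ Σₙ₌₀^2 aⁿ/n! + a^3/(3!(1-ρ)) ]⁻¹
  Σ = a^0/0! + a^1/1! + a^2/2! = 1.0000 + 0.6348 + 0.2015 = 1.8363
  a^3/(3!(1-ρ)) = 0.25578/(6 × 0.78841) = 0.05407
  P₀ = 1/(1.8363 + 0.05407) = 0.5290
  Lq = P₀·a^3·ρ / (3!(1-ρ)²) = 0.5290 × 0.2558 × 0.2116 / (6 × 0.6216) = 0.007677
  Wq_B = Lq/λ = 0.007677/7.3 = 0.001052
  W_B = Wq_B + 1/μ = 0.001052 + 0.08696 = 0.08801

Since W_B = 0.08801 < W_A = 0.1493, Option B (multiple servers) has the shorter time in system.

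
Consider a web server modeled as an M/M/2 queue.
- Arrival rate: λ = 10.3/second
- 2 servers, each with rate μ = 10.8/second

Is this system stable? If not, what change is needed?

Stability requires ρ = λ/(cμ) < 1
ρ = 10.3/(2 × 10.8) = 10.3/21.60 = 0.4769
Since 0.4769 < 1, the system is STABLE.
The servers are busy 47.69% of the time.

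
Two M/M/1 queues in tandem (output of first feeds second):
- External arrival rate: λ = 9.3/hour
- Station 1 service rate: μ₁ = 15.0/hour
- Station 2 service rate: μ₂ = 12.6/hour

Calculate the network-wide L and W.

By Jackson's theorem, each station behaves as independent M/M/1.
Station 1: ρ₁ = 9.3/15.0 = 0.6200, L₁ = ρ₁/(1-ρ₁) = λ/(μ₁-λ) = 9.3/5.70 = 1.6316
Station 2: ρ₂ = 9.3/12.6 = 0.7381, L₂ = ρ₂/(1-ρ₂) = λ/(μ₂-λ) = 9.3/3.30 = 2.8182
Total: L = L₁ + L₂ = 1.6316 + 2.8182 = 4.4498
W = L/λ = 4.4498/9.3 = 0.4785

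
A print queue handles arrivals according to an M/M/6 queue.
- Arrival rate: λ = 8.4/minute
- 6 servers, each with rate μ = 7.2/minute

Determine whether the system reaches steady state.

Stability requires ρ = λ/(cμ) < 1
ρ = 8.4/(6 × 7.2) = 8.4/43.20 = 0.1944
Since 0.1944 < 1, the system is STABLE.
The servers are busy 19.44% of the time.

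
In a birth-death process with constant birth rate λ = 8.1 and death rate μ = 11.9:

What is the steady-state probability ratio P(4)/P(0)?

For constant rates: P(n)/P(0) = (λ/μ)^n
P(4)/P(0) = (8.1/11.9)^4 = 0.6807^4 = 0.2147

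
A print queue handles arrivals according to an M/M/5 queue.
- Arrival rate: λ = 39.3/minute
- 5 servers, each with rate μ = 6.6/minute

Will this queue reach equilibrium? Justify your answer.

Stability requires ρ = λ/(cμ) < 1
ρ = 39.3/(5 × 6.6) = 39.3/33.00 = 1.1909
Since 1.1909 ≥ 1, the system is UNSTABLE.
Need c > λ/μ = 39.3/6.6 = 5.95.
Minimum servers needed: c = 6.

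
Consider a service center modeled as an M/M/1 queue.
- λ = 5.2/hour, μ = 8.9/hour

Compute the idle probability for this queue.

ρ = λ/μ = 5.2/8.9 = 0.5843
P(0) = 1 - ρ = 1 - 0.5843 = 0.4157
The server is idle 41.57% of the time.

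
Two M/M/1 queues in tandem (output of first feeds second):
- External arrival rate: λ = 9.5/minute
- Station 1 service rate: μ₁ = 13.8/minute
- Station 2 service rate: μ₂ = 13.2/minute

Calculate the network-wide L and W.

By Jackson's theorem, each station behaves as independent M/M/1.
Station 1: ρ₁ = 9.5/13.8 = 0.6884, L₁ = ρ₁/(1-ρ₁) = λ/(μ₁-λ) = 9.5/4.30 = 2.2093
Station 2: ρ₂ = 9.5/13.2 = 0.7197, L₂ = ρ₂/(1-ρ₂) = λ/(μ₂-λ) = 9.5/3.70 = 2.5676
Total: L = L₁ + L₂ = 2.2093 + 2.5676 = 4.7769
W = L/λ = 4.7769/9.5 = 0.5028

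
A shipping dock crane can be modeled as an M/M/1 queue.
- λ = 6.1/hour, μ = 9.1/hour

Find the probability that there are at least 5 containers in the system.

ρ = λ/μ = 6.1/9.1 = 0.6703
P(N ≥ n) = ρⁿ
P(N ≥ 5) = 0.6703^5
P(N ≥ 5) = 0.1353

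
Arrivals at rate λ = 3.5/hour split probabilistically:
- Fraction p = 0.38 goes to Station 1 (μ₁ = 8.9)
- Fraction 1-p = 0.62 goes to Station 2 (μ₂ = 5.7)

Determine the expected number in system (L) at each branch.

Effective rates: λ₁ = 3.5×0.38 = 1.33, λ₂ = 3.5×0.62 = 2.17
Station 1: ρ₁ = 1.33/8.9 = 0.14944, L₁ = ρ₁/(1-ρ₁) = 0.14944/(1-0.14944) = 0.1757
Station 2: ρ₂ = 2.17/5.7 = 0.3807, L₂ = ρ₂/(1-ρ₂) = 0.3807/(1-0.3807) = 0.6147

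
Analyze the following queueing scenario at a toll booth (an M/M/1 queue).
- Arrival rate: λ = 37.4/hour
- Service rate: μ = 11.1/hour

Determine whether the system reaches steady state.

Stability requires ρ = λ/(cμ) < 1
ρ = 37.4/(1 × 11.1) = 37.4/11.10 = 3.3694
Since 3.3694 ≥ 1, the system is UNSTABLE.
Queue grows without bound. Need μ > λ = 37.4.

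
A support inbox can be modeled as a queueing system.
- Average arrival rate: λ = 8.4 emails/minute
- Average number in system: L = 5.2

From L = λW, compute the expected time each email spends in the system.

Little's Law: L = λW, so W = L/λ
W = 5.2/8.4 = 0.6190 minutes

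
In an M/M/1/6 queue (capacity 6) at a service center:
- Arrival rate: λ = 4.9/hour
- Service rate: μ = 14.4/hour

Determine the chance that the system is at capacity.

ρ = λ/μ = 4.9/14.4 = 0.34028
P₀ = (1-ρ)/(1-ρ^(K+1)) = (1-0.34028)/(1-0.34028^7) = 0.65972/0.99947 = 0.6601
P_K = P₀×ρ^K = 0.66007 × 0.34028^6 = 0.66007 × 0.0015525 = 0.001025
Blocking probability = 0.10%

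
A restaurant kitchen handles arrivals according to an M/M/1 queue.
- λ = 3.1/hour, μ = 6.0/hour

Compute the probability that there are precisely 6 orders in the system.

ρ = λ/μ = 3.1/6.0 = 0.51667
P(n) = (1-ρ)ρⁿ
P(6) = (1-0.51667) × 0.51667^6
P(6) = 0.48333 × 0.019023
P(6) = 0.009194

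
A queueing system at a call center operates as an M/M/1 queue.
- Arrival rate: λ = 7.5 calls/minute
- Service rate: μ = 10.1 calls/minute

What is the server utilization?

Server utilization: ρ = λ/μ
ρ = 7.5/10.1 = 0.7426
The server is busy 74.26% of the time.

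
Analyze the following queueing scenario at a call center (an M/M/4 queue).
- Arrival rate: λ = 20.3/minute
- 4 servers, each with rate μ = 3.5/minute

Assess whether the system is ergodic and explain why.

Stability requires ρ = λ/(cμ) < 1
ρ = 20.3/(4 × 3.5) = 20.3/14.00 = 1.4500
Since 1.4500 ≥ 1, the system is UNSTABLE.
Need c > λ/μ = 20.3/3.5 = 5.80.
Minimum servers needed: c = 6.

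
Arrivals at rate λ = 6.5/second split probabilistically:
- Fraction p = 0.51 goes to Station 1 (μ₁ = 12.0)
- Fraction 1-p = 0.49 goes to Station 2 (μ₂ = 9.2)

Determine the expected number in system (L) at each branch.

Effective rates: λ₁ = 6.5×0.51 = 3.315, λ₂ = 6.5×0.49 = 3.185
Station 1: ρ₁ = 3.315/12.0 = 0.27625, L₁ = ρ₁/(1-ρ₁) = 0.27625/(1-0.27625) = 0.3817
Station 2: ρ₂ = 3.185/9.2 = 0.3462, L₂ = ρ₂/(1-ρ₂) = 0.3462/(1-0.3462) = 0.5295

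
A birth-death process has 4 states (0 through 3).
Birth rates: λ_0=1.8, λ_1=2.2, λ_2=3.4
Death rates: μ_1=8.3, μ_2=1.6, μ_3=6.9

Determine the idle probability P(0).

Ratios P(n)/P(0) = (λ₀···λₙ₋₁)/(μ₁···μₙ):
P(1)/P(0) = (1.8)/(8.3) = 0.2169
P(2)/P(0) = (1.8×2.2)/(8.3×1.6) = 0.2982
P(3)/P(0) = (1.8×2.2×3.4)/(8.3×1.6×6.9) = 0.1469

Normalization: ∑ P(n) = 1
P(0) × (1.0000 + 0.2169 + 0.2982 + 0.1469) = 1
P(0) × 1.6620 = 1
P(0) = 1/1.6620 = 0.6017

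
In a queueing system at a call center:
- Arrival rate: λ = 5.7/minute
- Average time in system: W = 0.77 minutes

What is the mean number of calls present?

Little's Law: L = λW
L = 5.7 × 0.77 = 4.3890 calls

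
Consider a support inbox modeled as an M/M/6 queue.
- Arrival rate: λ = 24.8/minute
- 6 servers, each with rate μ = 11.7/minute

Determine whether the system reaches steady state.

Stability requires ρ = λ/(cμ) < 1
ρ = 24.8/(6 × 11.7) = 24.8/70.20 = 0.3533
Since 0.3533 < 1, the system is STABLE.
The servers are busy 35.33% of the time.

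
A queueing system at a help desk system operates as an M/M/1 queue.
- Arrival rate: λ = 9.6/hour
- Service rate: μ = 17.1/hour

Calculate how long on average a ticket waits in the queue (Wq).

First, compute utilization: ρ = λ/μ = 9.6/17.1 = 0.5614
For M/M/1: Wq = λ/(μ(μ-λ))
Wq = 9.6/(17.1 × (17.1-9.6))
Wq = 9.6/(17.1 × 7.50)
Wq = 0.07485 hours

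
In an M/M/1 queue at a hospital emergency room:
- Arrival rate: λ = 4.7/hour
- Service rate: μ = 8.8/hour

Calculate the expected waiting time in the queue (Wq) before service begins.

First, compute utilization: ρ = λ/μ = 4.7/8.8 = 0.5341
For M/M/1: Wq = λ/(μ(μ-λ))
Wq = 4.7/(8.8 × (8.8-4.7))
Wq = 4.7/(8.8 × 4.10)
Wq = 0.1303 hours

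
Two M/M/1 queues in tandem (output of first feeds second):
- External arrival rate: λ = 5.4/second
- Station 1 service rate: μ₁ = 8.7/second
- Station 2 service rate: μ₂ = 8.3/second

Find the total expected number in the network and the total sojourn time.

By Jackson's theorem, each station behaves as independent M/M/1.
Station 1: ρ₁ = 5.4/8.7 = 0.6207, L₁ = ρ₁/(1-ρ₁) = λ/(μ₁-λ) = 5.4/3.30 = 1.63636
Station 2: ρ₂ = 5.4/8.3 = 0.6506, L₂ = ρ₂/(1-ρ₂) = λ/(μ₂-λ) = 5.4/2.90 = 1.86207
Total: L = L₁ + L₂ = 1.63636 + 1.86207 = 3.4984
W = L/λ = 3.4984/5.4 = 0.6479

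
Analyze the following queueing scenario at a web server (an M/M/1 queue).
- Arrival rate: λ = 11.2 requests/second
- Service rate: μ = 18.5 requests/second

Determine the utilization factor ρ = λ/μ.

Server utilization: ρ = λ/μ
ρ = 11.2/18.5 = 0.6054
The server is busy 60.54% of the time.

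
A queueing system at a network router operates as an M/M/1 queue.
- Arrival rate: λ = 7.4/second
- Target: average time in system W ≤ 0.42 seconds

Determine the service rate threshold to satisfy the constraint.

For M/M/1: W = 1/(μ-λ)
Need W ≤ 0.42, so 1/(μ-λ) ≤ 0.42
μ - λ ≥ 1/0.42 = 2.3810
μ ≥ 7.4 + 2.3810 = 9.7810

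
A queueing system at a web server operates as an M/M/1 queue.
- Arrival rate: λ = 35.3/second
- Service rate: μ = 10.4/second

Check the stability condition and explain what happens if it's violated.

Stability requires ρ = λ/(cμ) < 1
ρ = 35.3/(1 × 10.4) = 35.3/10.40 = 3.3942
Since 3.3942 ≥ 1, the system is UNSTABLE.
Queue grows without bound. Need μ > λ = 35.3.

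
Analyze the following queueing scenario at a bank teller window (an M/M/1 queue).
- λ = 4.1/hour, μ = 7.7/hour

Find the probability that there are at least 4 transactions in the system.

ρ = λ/μ = 4.1/7.7 = 0.532468
P(N ≥ n) = ρⁿ
P(N ≥ 4) = 0.532468^4
P(N ≥ 4) = 0.08038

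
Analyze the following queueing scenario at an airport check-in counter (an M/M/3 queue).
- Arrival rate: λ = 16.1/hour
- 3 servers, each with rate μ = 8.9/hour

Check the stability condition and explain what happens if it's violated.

Stability requires ρ = λ/(cμ) < 1
ρ = 16.1/(3 × 8.9) = 16.1/26.70 = 0.6030
Since 0.6030 < 1, the system is STABLE.
The servers are busy 60.30% of the time.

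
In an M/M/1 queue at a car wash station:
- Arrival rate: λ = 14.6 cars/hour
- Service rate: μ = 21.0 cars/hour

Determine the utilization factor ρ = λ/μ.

Server utilization: ρ = λ/μ
ρ = 14.6/21.0 = 0.6952
The server is busy 69.52% of the time.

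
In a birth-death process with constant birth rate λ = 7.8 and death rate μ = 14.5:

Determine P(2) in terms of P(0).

For constant rates: P(n)/P(0) = (λ/μ)^n
P(2)/P(0) = (7.8/14.5)^2 = 0.53793^2 = 0.2894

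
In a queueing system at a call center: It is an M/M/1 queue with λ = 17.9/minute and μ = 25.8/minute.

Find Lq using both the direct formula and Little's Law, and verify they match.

Method 1 (direct): Lq = λ²/(μ(μ-λ)) = 320.41/(25.8 × 7.90) = 1.5720

Method 2 (Little's Law):
W = 1/(μ-λ) = 1/7.90 = 0.12658
Wq = W - 1/μ = 0.12658 - 0.038760 = 0.08782
Lq = λWq = 17.9 × 0.08782 = 1.5720 ✔ (matches Method 1)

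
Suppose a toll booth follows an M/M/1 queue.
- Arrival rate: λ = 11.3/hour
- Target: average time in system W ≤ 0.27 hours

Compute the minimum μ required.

For M/M/1: W = 1/(μ-λ)
Need W ≤ 0.27, so 1/(μ-λ) ≤ 0.27
μ - λ ≥ 1/0.27 = 3.7037
μ ≥ 11.3 + 3.7037 = 15.0037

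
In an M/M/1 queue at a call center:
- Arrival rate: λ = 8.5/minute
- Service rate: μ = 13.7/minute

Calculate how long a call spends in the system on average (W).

First, compute utilization: ρ = λ/μ = 8.5/13.7 = 0.6204
For M/M/1: W = 1/(μ-λ)
W = 1/(13.7-8.5) = 1/5.20
W = 0.1923 minutes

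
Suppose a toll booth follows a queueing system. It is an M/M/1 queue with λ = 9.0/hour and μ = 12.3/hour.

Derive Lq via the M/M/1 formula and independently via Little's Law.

Method 1 (direct): Lq = λ²/(μ(μ-λ)) = 81.00/(12.3 × 3.30) = 1.9956

Method 2 (Little's Law):
W = 1/(μ-λ) = 1/3.30 = 0.30303
Wq = W - 1/μ = 0.30303 - 0.081301 = 0.22173
Lq = λWq = 9.0 × 0.22173 = 1.9956 ✔ (matches Method 1)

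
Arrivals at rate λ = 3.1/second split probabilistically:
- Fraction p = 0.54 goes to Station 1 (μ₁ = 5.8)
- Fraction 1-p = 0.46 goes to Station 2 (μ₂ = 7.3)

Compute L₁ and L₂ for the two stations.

Effective rates: λ₁ = 3.1×0.54 = 1.674, λ₂ = 3.1×0.46 = 1.426
Station 1: ρ₁ = 1.674/5.8 = 0.2886, L₁ = ρ₁/(1-ρ₁) = 0.2886/(1-0.2886) = 0.4057
Station 2: ρ₂ = 1.426/7.3 = 0.19534, L₂ = ρ₂/(1-ρ₂) = 0.19534/(1-0.19534) = 0.2428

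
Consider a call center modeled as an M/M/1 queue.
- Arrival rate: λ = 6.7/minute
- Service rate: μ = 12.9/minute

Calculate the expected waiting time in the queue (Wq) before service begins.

First, compute utilization: ρ = λ/μ = 6.7/12.9 = 0.5194
For M/M/1: Wq = λ/(μ(μ-λ))
Wq = 6.7/(12.9 × (12.9-6.7))
Wq = 6.7/(12.9 × 6.20)
Wq = 0.08377 minutes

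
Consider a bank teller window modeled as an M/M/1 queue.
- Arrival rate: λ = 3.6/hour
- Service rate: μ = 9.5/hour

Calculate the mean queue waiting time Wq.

First, compute utilization: ρ = λ/μ = 3.6/9.5 = 0.3789
For M/M/1: Wq = λ/(μ(μ-λ))
Wq = 3.6/(9.5 × (9.5-3.6))
Wq = 3.6/(9.5 × 5.90)
Wq = 0.06423 hours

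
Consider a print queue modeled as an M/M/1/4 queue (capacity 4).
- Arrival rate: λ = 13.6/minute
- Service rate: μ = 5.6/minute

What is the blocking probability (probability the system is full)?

ρ = λ/μ = 13.6/5.6 = 2.4286
P₀ = (1-ρ)/(1-ρ^(K+1)) = (1-2.4286)/(1-2.4286^5) = -1.4286/-83.4851 = 0.01711
P_K = P₀×ρ^K = 0.017112 × 2.4286^4 = 0.017112 × 34.7876 = 0.5953
Blocking probability = 59.53%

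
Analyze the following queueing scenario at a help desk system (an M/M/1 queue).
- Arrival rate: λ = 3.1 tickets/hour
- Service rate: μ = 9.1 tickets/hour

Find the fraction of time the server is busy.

Server utilization: ρ = λ/μ
ρ = 3.1/9.1 = 0.3407
The server is busy 34.07% of the time.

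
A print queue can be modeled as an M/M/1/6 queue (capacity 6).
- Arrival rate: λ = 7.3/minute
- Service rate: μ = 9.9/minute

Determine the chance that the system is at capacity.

ρ = λ/μ = 7.3/9.9 = 0.73737
P₀ = (1-ρ)/(1-ρ^(K+1)) = (1-0.73737)/(1-0.73737^7) = 0.2626/0.8815 = 0.2979
P_K = P₀×ρ^K = 0.29794 × 0.73737^6 = 0.29794 × 0.16074 = 0.04789
Blocking probability = 4.79%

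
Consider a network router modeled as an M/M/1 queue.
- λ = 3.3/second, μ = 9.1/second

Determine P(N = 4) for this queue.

ρ = λ/μ = 3.3/9.1 = 0.3626
P(n) = (1-ρ)ρⁿ
P(4) = (1-0.3626) × 0.3626^4
P(4) = 0.6374 × 0.01729
P(4) = 0.01102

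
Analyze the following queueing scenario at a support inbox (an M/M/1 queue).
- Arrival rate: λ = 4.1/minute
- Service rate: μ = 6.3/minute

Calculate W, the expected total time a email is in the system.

First, compute utilization: ρ = λ/μ = 4.1/6.3 = 0.6508
For M/M/1: W = 1/(μ-λ)
W = 1/(6.3-4.1) = 1/2.20
W = 0.4545 minutes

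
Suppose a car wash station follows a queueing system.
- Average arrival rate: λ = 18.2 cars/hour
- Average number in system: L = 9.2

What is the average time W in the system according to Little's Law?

Little's Law: L = λW, so W = L/λ
W = 9.2/18.2 = 0.5055 hours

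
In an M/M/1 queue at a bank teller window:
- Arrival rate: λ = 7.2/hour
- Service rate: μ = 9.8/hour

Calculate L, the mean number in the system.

ρ = λ/μ = 7.2/9.8 = 0.7347
For M/M/1: L = λ/(μ-λ)
L = 7.2/(9.8-7.2) = 7.2/2.60
L = 2.7692 transactions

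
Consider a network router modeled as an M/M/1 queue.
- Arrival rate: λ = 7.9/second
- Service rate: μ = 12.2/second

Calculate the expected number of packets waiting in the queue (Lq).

ρ = λ/μ = 7.9/12.2 = 0.6475
For M/M/1: Lq = λ²/(μ(μ-λ))
Lq = 62.41/(12.2 × 4.30)
Lq = 1.1897 packets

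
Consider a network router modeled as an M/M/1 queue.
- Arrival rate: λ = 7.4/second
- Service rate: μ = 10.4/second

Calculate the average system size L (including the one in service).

ρ = λ/μ = 7.4/10.4 = 0.7115
For M/M/1: L = λ/(μ-λ)
L = 7.4/(10.4-7.4) = 7.4/3.00
L = 2.4667 packets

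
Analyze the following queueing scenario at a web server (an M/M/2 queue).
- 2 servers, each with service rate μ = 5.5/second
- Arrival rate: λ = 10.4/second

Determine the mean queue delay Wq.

Traffic intensity: ρ = λ/(cμ) = 10.4/(2×5.5) = 0.9455
Since ρ = 0.9455 < 1, system is stable.
Offered load a = λ/μ = cρ = 10.4/5.5 = 1.8909
P₀ = [ Σₙ₌₀^1 aⁿ/n! + a^2/(2!(1-ρ)) ]⁻¹
Σ = a^0/0! + a^1/1! = 1.0000 + 1.8909 = 2.8909
a^2/(2!(1-ρ)) = 3.57554/(2 × 0.0545455) = 32.7758
P₀ = 1/(2.8909 + 32.7758) = 0.02804
Lq = P₀·a^2·ρ / (2!(1-ρ)²) = 0.0280374 × 3.57554 × 0.945455 / (2 × 0.00297521) = 15.9284
Wq = Lq/λ = 15.9284/10.4 = 1.5316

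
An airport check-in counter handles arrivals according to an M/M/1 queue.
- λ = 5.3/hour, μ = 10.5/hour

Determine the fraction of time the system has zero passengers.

ρ = λ/μ = 5.3/10.5 = 0.5048
P(0) = 1 - ρ = 1 - 0.5048 = 0.4952
The server is idle 49.52% of the time.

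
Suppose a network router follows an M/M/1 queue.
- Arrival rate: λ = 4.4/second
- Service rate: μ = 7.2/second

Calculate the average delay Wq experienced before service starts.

First, compute utilization: ρ = λ/μ = 4.4/7.2 = 0.6111
For M/M/1: Wq = λ/(μ(μ-λ))
Wq = 4.4/(7.2 × (7.2-4.4))
Wq = 4.4/(7.2 × 2.80)
Wq = 0.2183 seconds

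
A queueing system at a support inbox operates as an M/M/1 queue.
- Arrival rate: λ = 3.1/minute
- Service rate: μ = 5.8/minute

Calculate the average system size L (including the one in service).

ρ = λ/μ = 3.1/5.8 = 0.5345
For M/M/1: L = λ/(μ-λ)
L = 3.1/(5.8-3.1) = 3.1/2.70
L = 1.1481 emails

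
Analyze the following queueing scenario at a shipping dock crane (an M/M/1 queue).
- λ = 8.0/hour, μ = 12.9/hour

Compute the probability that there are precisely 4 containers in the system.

ρ = λ/μ = 8.0/12.9 = 0.62016
P(n) = (1-ρ)ρⁿ
P(4) = (1-0.62016) × 0.62016^4
P(4) = 0.379840 × 0.147916
P(4) = 0.05618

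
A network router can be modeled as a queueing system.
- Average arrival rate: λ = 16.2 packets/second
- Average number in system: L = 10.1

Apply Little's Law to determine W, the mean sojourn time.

Little's Law: L = λW, so W = L/λ
W = 10.1/16.2 = 0.6235 seconds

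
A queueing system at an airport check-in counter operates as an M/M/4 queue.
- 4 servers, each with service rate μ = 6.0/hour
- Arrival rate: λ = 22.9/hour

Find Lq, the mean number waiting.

Traffic intensity: ρ = λ/(cμ) = 22.9/(4×6.0) = 0.9542
Since ρ = 0.9542 < 1, system is stable.
Offered load a = λ/μ = cρ = 22.9/6.0 = 3.8167
P₀ = [ Σₙ₌₀^3 aⁿ/n! + a^4/(4!(1-ρ)) ]⁻¹
Σ = a^0/0! + a^1/1! + a^2/2! + a^3/3! = 1.00000 + 3.81667 + 7.28347 + 9.26620 = 21.3663
a^4/(4!(1-ρ)) = 212.19587/(24 × 0.045833333) = 192.9053
P₀ = 1/(21.3663 + 192.9053) = 0.004667
Lq = P₀·a^4·ρ / (4!(1-ρ)²) = 0.00466697 × 212.1959 × 0.954167 / (24 × 0.00210069) = 18.7423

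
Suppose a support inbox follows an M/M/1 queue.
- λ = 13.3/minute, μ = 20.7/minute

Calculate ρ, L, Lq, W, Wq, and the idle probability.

Step 1: ρ = λ/μ = 13.3/20.7 = 0.6425
Step 2: L = λ/(μ-λ) = 13.3/7.40 = 1.7973
Step 3: Lq = λ²/(μ(μ-λ)) = 176.89/(20.7×7.40) = 1.1548
Step 4: W = 1/(μ-λ) = 1/7.40 = 0.135135
Step 5: Wq = λ/(μ(μ-λ)) = 13.3/(20.7×7.40) = 0.08683
Step 6: P(0) = 1-ρ = 0.3575
Verify: L = λW = 13.3×0.135135 = 1.7973 ✔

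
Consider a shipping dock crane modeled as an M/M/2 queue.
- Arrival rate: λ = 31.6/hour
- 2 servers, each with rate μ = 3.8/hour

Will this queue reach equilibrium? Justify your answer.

Stability requires ρ = λ/(cμ) < 1
ρ = 31.6/(2 × 3.8) = 31.6/7.60 = 4.1579
Since 4.1579 ≥ 1, the system is UNSTABLE.
Need c > λ/μ = 31.6/3.8 = 8.32.
Minimum servers needed: c = 9.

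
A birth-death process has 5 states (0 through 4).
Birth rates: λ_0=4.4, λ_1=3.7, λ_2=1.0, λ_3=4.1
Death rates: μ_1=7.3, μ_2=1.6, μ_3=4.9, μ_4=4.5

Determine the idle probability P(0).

Ratios P(n)/P(0) = (λ₀···λₙ₋₁)/(μ₁···μₙ):
P(1)/P(0) = (4.4)/(7.3) = 0.6027
P(2)/P(0) = (4.4×3.7)/(7.3×1.6) = 1.3938
P(3)/P(0) = (4.4×3.7×1.0)/(7.3×1.6×4.9) = 0.2845
P(4)/P(0) = (4.4×3.7×1.0×4.1)/(7.3×1.6×4.9×4.5) = 0.2592

Normalization: ∑ P(n) = 1
P(0) × (1.0000 + 0.6027 + 1.3938 + 0.2845 + 0.2592) = 1
P(0) × 3.5402 = 1
P(0) = 1/3.5402 = 0.2825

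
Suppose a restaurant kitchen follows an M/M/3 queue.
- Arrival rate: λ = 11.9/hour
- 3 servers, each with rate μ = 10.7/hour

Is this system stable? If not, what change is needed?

Stability requires ρ = λ/(cμ) < 1
ρ = 11.9/(3 × 10.7) = 11.9/32.10 = 0.3707
Since 0.3707 < 1, the system is STABLE.
The servers are busy 37.07% of the time.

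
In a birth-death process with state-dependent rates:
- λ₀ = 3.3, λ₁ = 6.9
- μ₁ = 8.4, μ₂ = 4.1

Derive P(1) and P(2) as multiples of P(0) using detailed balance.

Balance equations:
State 0: λ₀P₀ = μ₁P₁ → P₁ = (λ₀/μ₁)P₀ = (3.3/8.4)P₀ = 0.3929P₀
State 1: P₂ = (λ₀λ₁)/(μ₁μ₂)P₀ = (3.3×6.9)/(8.4×4.1)P₀ = 0.6611P₀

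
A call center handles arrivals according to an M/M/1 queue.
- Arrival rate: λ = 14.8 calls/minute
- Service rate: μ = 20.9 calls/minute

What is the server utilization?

Server utilization: ρ = λ/μ
ρ = 14.8/20.9 = 0.7081
The server is busy 70.81% of the time.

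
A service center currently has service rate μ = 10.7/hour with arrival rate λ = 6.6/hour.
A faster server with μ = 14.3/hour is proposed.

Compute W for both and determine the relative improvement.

System 1: ρ₁ = 6.6/10.7 = 0.6168, W₁ = 1/(10.7-6.6) = 0.24390
System 2: ρ₂ = 6.6/14.3 = 0.4615, W₂ = 1/(14.3-6.6) = 0.12987
Improvement: (W₁-W₂)/W₁ = (0.24390-0.12987)/0.24390 = 46.75%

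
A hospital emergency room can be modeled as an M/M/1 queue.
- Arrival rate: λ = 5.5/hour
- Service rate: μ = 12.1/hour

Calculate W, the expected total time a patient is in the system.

First, compute utilization: ρ = λ/μ = 5.5/12.1 = 0.4545
For M/M/1: W = 1/(μ-λ)
W = 1/(12.1-5.5) = 1/6.60
W = 0.1515 hours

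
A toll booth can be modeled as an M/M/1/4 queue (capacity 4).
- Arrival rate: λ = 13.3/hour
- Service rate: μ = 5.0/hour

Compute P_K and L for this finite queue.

ρ = λ/μ = 13.3/5.0 = 2.6600
P₀ = (1-ρ)/(1-ρ^(K+1)) = (1-2.6600)/(1-2.6600^5) = -1.6600/-132.1705 = 0.01256
P_K = P₀×ρ^K = 0.01256 × 2.6600^4 = 0.01256 × 50.0641 = 0.6288
Blocking probability P_4 = 0.6288 (62.88%)
L = ρ[1 - (K+1)ρ^K + Kρ^(K+1)] / [(1-ρ)(1-ρ^(K+1))]
L = 2.6600 × (1 - 5×50.0641 + 4×133.1705) / ((1 - 2.6600) × (1 - 133.1705)) = 3.4354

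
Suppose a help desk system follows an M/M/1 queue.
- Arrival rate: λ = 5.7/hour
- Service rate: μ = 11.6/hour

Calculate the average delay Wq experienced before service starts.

First, compute utilization: ρ = λ/μ = 5.7/11.6 = 0.4914
For M/M/1: Wq = λ/(μ(μ-λ))
Wq = 5.7/(11.6 × (11.6-5.7))
Wq = 5.7/(11.6 × 5.90)
Wq = 0.08328 hours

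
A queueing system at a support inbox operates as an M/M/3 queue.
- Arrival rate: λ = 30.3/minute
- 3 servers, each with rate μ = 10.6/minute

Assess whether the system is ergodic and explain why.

Stability requires ρ = λ/(cμ) < 1
ρ = 30.3/(3 × 10.6) = 30.3/31.80 = 0.9528
Since 0.9528 < 1, the system is STABLE.
The servers are busy 95.28% of the time.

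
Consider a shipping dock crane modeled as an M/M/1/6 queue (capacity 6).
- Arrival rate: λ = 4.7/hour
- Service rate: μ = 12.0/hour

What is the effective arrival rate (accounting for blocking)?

ρ = λ/μ = 4.7/12.0 = 0.39167
P₀ = (1-ρ)/(1-ρ^(K+1)) = (1-0.39167)/(1-0.39167^7) = 0.6083/0.9986 = 0.6092
P_K = P₀×ρ^K = 0.6092 × 0.39167^6 = 0.6092 × 0.003610 = 0.002199
λ_eff = λ(1-P_K) = 4.7 × (1 - 0.002199) = 4.7 × 0.9978 = 4.6897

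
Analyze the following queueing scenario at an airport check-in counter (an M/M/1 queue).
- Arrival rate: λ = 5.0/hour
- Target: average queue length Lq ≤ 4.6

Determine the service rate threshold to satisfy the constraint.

For M/M/1: Lq = λ²/(μ(μ-λ))
Need Lq ≤ 4.6, i.e. μ(μ-λ) ≥ λ²/4.6
μ² - 5.0μ - 25.00/4.6 ≥ 0  →  μ² - 5.0μ - 5.43478 ≥ 0
Quadratic formula (positive root): μ = [λ + √(λ² + 4×5.43478)]/2
Discriminant: 25.00 + 4×5.43478 = 46.7391, √46.7391 = 6.8366
μ ≥ (5.0 + 6.8366)/2 = 5.9183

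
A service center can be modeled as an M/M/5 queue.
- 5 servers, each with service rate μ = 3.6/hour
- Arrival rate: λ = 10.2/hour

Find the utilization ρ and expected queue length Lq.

Traffic intensity: ρ = λ/(cμ) = 10.2/(5×3.6) = 0.5667
Since ρ = 0.5667 < 1, system is stable.
Offered load a = λ/μ = cρ = 10.2/3.6 = 2.8333
P₀ = [ Σₙ₌₀^4 aⁿ/n! + a^5/(5!(1-ρ)) ]⁻¹
Σ = a^0/0! + a^1/1! + a^2/2! + a^3/3! + a^4/4! = 1.0000 + 2.8333 + 4.0139 + 3.7909 + 2.6852 = 14.3233
a^5/(5!(1-ρ)) = 182.5948/(120 × 0.433333) = 3.5114
P₀ = 1/(14.3233 + 3.5114) = 0.05607
Lq = P₀·a^5·ρ / (5!(1-ρ)²) = 0.05607 × 182.5948 × 0.5667 / (120 × 0.1878) = 0.2575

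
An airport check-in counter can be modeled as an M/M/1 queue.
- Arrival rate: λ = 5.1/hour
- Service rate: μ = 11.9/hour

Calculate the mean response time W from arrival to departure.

First, compute utilization: ρ = λ/μ = 5.1/11.9 = 0.4286
For M/M/1: W = 1/(μ-λ)
W = 1/(11.9-5.1) = 1/6.80
W = 0.1471 hours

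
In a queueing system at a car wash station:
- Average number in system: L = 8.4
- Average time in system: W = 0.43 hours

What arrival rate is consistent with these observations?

Little's Law: L = λW, so λ = L/W
λ = 8.4/0.43 = 19.5349 cars/hour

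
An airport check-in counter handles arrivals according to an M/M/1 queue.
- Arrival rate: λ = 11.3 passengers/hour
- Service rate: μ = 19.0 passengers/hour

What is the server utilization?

Server utilization: ρ = λ/μ
ρ = 11.3/19.0 = 0.5947
The server is busy 59.47% of the time.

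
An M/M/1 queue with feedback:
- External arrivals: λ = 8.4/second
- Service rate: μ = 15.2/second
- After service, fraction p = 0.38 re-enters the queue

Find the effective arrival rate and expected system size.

Effective arrival rate: λ_eff = λ/(1-p) = 8.4/(1-0.38) = 8.4/0.62 = 13.54839
ρ = λ_eff/μ = 13.54839/15.2 = 0.891341
L = ρ/(1-ρ) = 0.891341/(1-0.891341) = 8.2031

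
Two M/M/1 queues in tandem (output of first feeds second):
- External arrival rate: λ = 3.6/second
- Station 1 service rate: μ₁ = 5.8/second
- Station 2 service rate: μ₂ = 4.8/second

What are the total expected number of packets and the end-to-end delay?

By Jackson's theorem, each station behaves as independent M/M/1.
Station 1: ρ₁ = 3.6/5.8 = 0.6207, L₁ = ρ₁/(1-ρ₁) = λ/(μ₁-λ) = 3.6/2.20 = 1.6364
Station 2: ρ₂ = 3.6/4.8 = 0.7500, L₂ = ρ₂/(1-ρ₂) = λ/(μ₂-λ) = 3.6/1.20 = 3.0000
Total: L = L₁ + L₂ = 1.6364 + 3.0000 = 4.6364
W = L/λ = 4.6364/3.6 = 1.2879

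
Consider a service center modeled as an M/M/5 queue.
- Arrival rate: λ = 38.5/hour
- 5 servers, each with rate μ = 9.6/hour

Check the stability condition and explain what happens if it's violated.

Stability requires ρ = λ/(cμ) < 1
ρ = 38.5/(5 × 9.6) = 38.5/48.00 = 0.8021
Since 0.8021 < 1, the system is STABLE.
The servers are busy 80.21% of the time.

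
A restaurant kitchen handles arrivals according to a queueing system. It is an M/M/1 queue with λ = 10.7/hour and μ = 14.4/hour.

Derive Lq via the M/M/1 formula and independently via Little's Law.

Method 1 (direct): Lq = λ²/(μ(μ-λ)) = 114.49/(14.4 × 3.70) = 2.1488

Method 2 (Little's Law):
W = 1/(μ-λ) = 1/3.70 = 0.27027
Wq = W - 1/μ = 0.27027 - 0.069444 = 0.200826
Lq = λWq = 10.7 × 0.200826 = 2.1488 ✔ (matches Method 1)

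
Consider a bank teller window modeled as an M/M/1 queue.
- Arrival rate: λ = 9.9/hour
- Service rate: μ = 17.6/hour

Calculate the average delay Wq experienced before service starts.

First, compute utilization: ρ = λ/μ = 9.9/17.6 = 0.5625
For M/M/1: Wq = λ/(μ(μ-λ))
Wq = 9.9/(17.6 × (17.6-9.9))
Wq = 9.9/(17.6 × 7.70)
Wq = 0.07305 hours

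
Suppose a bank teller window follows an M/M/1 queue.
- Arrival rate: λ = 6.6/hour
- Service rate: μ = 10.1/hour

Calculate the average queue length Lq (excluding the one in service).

ρ = λ/μ = 6.6/10.1 = 0.6535
For M/M/1: Lq = λ²/(μ(μ-λ))
Lq = 43.56/(10.1 × 3.50)
Lq = 1.2322 transactions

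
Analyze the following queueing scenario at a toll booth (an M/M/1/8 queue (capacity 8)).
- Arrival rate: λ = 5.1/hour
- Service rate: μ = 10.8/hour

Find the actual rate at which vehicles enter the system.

ρ = λ/μ = 5.1/10.8 = 0.47222
P₀ = (1-ρ)/(1-ρ^(K+1)) = (1-0.47222)/(1-0.47222^9) = 0.5278/0.9988 = 0.5284
P_K = P₀×ρ^K = 0.5284 × 0.47222^8 = 0.5284 × 0.002473 = 0.001307
λ_eff = λ(1-P_K) = 5.1 × (1 - 0.001307) = 5.1 × 0.99869 = 5.0933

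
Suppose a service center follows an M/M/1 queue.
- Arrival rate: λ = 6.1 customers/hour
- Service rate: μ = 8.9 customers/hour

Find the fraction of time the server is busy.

Server utilization: ρ = λ/μ
ρ = 6.1/8.9 = 0.6854
The server is busy 68.54% of the time.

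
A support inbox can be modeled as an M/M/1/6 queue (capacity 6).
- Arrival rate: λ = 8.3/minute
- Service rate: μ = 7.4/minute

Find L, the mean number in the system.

ρ = λ/μ = 8.3/7.4 = 1.12162
P₀ = (1-ρ)/(1-ρ^(K+1)) = (1-1.12162)/(1-1.12162^7) = -0.12162/-1.2332 = 0.09862
P_K = P₀×ρ^K = 0.09862 × 1.12162^6 = 0.09862 × 1.9910 = 0.1964
L = ρ[1 - (K+1)ρ^K + Kρ^(K+1)] / [(1-ρ)(1-ρ^(K+1))]
L = 1.12162 × (1 - 7×1.991015 + 6×2.233162) / ((1 - 1.12162) × (1 - 2.233162)) = 3.4541 emails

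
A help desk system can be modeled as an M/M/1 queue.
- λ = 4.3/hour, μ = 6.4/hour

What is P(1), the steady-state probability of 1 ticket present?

ρ = λ/μ = 4.3/6.4 = 0.6719
P(n) = (1-ρ)ρⁿ
P(1) = (1-0.6719) × 0.6719^1
P(1) = 0.3281 × 0.6719
P(1) = 0.2205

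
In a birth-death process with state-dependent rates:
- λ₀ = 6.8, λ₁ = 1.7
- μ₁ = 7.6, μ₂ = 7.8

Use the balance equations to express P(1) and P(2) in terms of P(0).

Balance equations:
State 0: λ₀P₀ = μ₁P₁ → P₁ = (λ₀/μ₁)P₀ = (6.8/7.6)P₀ = 0.8947P₀
State 1: P₂ = (λ₀λ₁)/(μ₁μ₂)P₀ = (6.8×1.7)/(7.6×7.8)P₀ = 0.1950P₀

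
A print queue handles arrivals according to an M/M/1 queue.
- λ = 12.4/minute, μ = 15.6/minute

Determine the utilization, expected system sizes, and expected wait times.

Step 1: ρ = λ/μ = 12.4/15.6 = 0.7949
Step 2: L = λ/(μ-λ) = 12.4/3.20 = 3.8750
Step 3: Lq = λ²/(μ(μ-λ)) = 153.76/(15.6×3.20) = 3.0801
Step 4: W = 1/(μ-λ) = 1/3.20 = 0.3125
Step 5: Wq = λ/(μ(μ-λ)) = 12.4/(15.6×3.20) = 0.2484
Step 6: P(0) = 1-ρ = 0.2051
Verify: L = λW = 12.4×0.3125 = 3.8750 ✔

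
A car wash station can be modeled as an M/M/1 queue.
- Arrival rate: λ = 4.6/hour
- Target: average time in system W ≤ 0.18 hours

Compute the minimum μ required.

For M/M/1: W = 1/(μ-λ)
Need W ≤ 0.18, so 1/(μ-λ) ≤ 0.18
μ - λ ≥ 1/0.18 = 5.5556
μ ≥ 4.6 + 5.5556 = 10.1556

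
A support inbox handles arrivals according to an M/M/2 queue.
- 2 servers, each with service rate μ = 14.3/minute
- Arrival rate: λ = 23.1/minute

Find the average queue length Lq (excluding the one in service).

Traffic intensity: ρ = λ/(cμ) = 23.1/(2×14.3) = 0.8077
Since ρ = 0.8077 < 1, system is stable.
Offered load a = λ/μ = cρ = 23.1/14.3 = 1.6154
P₀ = [ Σₙ₌₀^1 aⁿ/n! + a^2/(2!(1-ρ)) ]⁻¹
Σ = a^0/0! + a^1/1! = 1.0000 + 1.6154 = 2.6154
a^2/(2!(1-ρ)) = 2.6095/(2 × 0.19231) = 6.7846
P₀ = 1/(2.6154 + 6.7846) = 0.1064
Lq = P₀·a^2·ρ / (2!(1-ρ)²) = 0.10638 × 2.6095 × 0.80769 / (2 × 0.036982) = 3.0314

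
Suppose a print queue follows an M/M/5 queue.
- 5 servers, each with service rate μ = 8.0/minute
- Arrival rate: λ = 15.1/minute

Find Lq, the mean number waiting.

Traffic intensity: ρ = λ/(cμ) = 15.1/(5×8.0) = 0.3775
Since ρ = 0.3775 < 1, system is stable.
Offered load a = λ/μ = cρ = 15.1/8.0 = 1.8875
P₀ = [ Σₙ₌₀^4 aⁿ/n! + a^5/(5!(1-ρ)) ]⁻¹
Σ = a^0/0! + a^1/1! + a^2/2! + a^3/3! + a^4/4! = 1.00000 + 1.88750 + 1.78133 + 1.12075 + 0.528855 = 6.3184
a^5/(5!(1-ρ)) = 23.9571/(120 × 0.6225) = 0.3207
P₀ = 1/(6.3184 + 0.3207) = 0.1506
Lq = P₀·a^5·ρ / (5!(1-ρ)²) = 0.1506 × 23.9571 × 0.3775 / (120 × 0.3875) = 0.02929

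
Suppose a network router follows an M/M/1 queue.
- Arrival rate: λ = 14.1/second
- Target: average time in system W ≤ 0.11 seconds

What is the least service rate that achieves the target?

For M/M/1: W = 1/(μ-λ)
Need W ≤ 0.11, so 1/(μ-λ) ≤ 0.11
μ - λ ≥ 1/0.11 = 9.0909
μ ≥ 14.1 + 9.0909 = 23.1909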